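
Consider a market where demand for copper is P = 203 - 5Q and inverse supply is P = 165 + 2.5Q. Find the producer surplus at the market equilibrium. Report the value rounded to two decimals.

32.09

Setting demand equal to supply, 38 = 7.5Q, so Q* = 5.0667 and P* = 177.6667.
PS is the area between P* and the supply curve from 0 to Q*: (1/2)(5.0667)(12.6667) = 32.0889.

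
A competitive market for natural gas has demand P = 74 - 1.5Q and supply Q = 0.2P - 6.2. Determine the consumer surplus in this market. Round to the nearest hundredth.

Rewriting supply in inverse form: P = 31 + 5Q.
Equilibrium: 74 - 1.5Q = 31 + 5Q, so Q* = 6.6154 and P* = 64.0769.
CS is the area between the demand curve and P* from 0 to Q*: (1/2)(6.6154)(9.9231) = 32.8225.

32.82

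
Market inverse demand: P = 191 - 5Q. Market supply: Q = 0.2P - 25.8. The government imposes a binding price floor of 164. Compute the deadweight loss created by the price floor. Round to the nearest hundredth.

Rewriting supply in inverse form: P = 129 + 5Q.
Without the control, 191 - 5Q = 129 + 5Q so Q* = 6.2 and P* = 160.
At the floor price 164, quantity demanded is (191 - 164)/5 = 5.4; demand is the short side, so Q = 5.4 trades at P = 164.
At Q = 5.4 the demand price is 164 and the supply price is 156. Deadweight loss is the triangle between the curves from 5.4 to 6.2: (1/2)(164 - 156)(6.2 - 5.4) = 3.2.

3.20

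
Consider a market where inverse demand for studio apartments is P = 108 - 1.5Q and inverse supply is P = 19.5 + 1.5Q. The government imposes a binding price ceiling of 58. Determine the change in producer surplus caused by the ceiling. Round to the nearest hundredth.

-158.60

Free-market equilibrium: 108 - 1.5Q = 19.5 + 1.5Q gives Q* = 29.5, P* = 63.75.
At the ceiling price 58, quantity supplied is (58 - 19.5)/1.5 = 25.6667; supply is the short side, so Q = 25.6667 trades at P = 58.
PS goes from (1/2)(29.5)(44.25) = 652.6875 to 494.0833 (computed as (58 - 19.5)(25.6667) - (1/2)(1.5)(25.6667)^2), a change of -158.6042.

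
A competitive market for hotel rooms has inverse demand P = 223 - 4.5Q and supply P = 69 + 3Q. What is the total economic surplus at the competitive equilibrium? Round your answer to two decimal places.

Equilibrium: 223 - 4.5Q = 69 + 3Q, so Q* = 20.5333 and P* = 130.6.
CS = (1/2)(20.5333)(92.4) = 948.64 and PS = (1/2)(20.5333)(61.6) = 632.4267, so total surplus = 1581.0667.

1581.07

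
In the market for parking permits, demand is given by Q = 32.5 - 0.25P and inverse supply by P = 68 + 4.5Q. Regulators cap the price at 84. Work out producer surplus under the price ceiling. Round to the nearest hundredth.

Rewriting demand in inverse form: P = 130 - 4Q.
Free-market equilibrium: 130 - 4Q = 68 + 4.5Q gives Q* = 7.2941, P* = 100.8235.
At the ceiling price 84, quantity supplied is (84 - 68)/4.5 = 3.5556; supply is the short side, so Q = 3.5556 trades at P = 84.
PS is the triangle above supply below 84: (1/2)(3.5556)(84 - 68) = 28.4444.

28.44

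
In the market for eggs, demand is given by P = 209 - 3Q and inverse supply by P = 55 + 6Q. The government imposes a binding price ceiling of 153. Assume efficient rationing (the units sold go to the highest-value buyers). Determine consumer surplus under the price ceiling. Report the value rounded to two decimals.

514.50

Without the control, 209 - 3Q = 55 + 6Q so Q* = 17.1111 and P* = 157.6667.
At P = 153, sellers supply (153 - 55)/6 = 16.3333 while buyers want more, so the quantity traded is 16.3333 at price 153.
The demand price at Q = 16.3333 is 160. CS is the trapezoid between demand and 153 over [0, 16.3333]: (1/2)[(209 - 153) + (160 - 153)](16.3333) = 514.5.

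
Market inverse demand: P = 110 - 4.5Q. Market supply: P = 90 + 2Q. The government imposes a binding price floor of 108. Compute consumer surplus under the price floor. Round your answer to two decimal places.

Free-market equilibrium: 110 - 4.5Q = 90 + 2Q gives Q* = 3.0769, P* = 96.1538.
At the floor price 108, quantity demanded is (110 - 108)/4.5 = 0.4444; demand is the short side, so Q = 0.4444 trades at P = 108.
CS is the triangle under demand above 108: (1/2)(0.4444)(110 - 108) = 0.4444.

0.44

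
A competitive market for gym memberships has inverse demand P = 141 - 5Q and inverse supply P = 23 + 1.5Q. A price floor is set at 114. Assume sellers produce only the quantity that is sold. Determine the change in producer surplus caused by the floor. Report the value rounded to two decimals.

Free-market equilibrium: 141 - 5Q = 23 + 1.5Q gives Q* = 18.1538, P* = 50.2308.
At the floor price 114, quantity demanded is (141 - 114)/5 = 5.4; demand is the short side, so Q = 5.4 trades at P = 114.
PS goes from (1/2)(18.1538)(27.2308) = 247.1716 to 469.53 (computed as (114 - 23)(5.4) - (1/2)(1.5)(5.4)^2), a change of 222.3584.

222.36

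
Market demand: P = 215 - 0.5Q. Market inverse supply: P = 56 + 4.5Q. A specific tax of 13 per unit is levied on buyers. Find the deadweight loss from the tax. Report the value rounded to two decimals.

Pre-tax equilibrium: 215 - 0.5Q = 56 + 4.5Q gives Q* = 31.8, P* = 199.1.
A tax on buyers shifts demand down by 13: (215 - 13) - 0.5Q = 56 + 4.5Q, so Q_t = 29.2. Buyers pay P_b = 200.4; sellers receive P_s = P_b - 13 = 187.4.
The welfare triangle lost has base Q* - Q_t = 2.6 and height t = 13, so DWL = (1/2)(2.6)(13) = 16.9.

16.90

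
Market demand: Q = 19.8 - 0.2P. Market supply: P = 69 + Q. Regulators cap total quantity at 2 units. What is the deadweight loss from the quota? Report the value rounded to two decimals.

27.00

Rewriting demand in inverse form: P = 99 - 5Q.
Unrestricted equilibrium: Q* = (99 - 69)/(5 + 1) = 5.
At Q = 2 the demand price is 99 - 5(2) = 89 and the supply price is 69 + (2) = 71.
DWL = (1/2)(gap between curves at 2) x (Q* - 2) = (1/2)(18)(3) = 27.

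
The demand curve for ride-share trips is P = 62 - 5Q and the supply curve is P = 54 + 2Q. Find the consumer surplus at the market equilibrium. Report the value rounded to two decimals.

3.27

Set 62 - 5Q = 54 + 2Q, which gives 8 = 7Q, so Q* = 1.1429 and P* = 62 - 5(1.1429) = 56.2857.
The demand choke price is 62, so CS = (1/2)(Q*)(62 - P*) = (1/2)(1.1429)(5.7143) = 3.2653.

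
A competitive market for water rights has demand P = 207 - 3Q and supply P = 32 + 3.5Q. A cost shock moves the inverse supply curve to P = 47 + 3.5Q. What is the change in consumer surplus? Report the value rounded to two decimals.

Initial equilibrium: Q_0 = 26.9231, P_0 = 126.2308; CS_0 = (1/2)(26.9231)(80.7692) = 1087.2781, PS_0 = (1/2)(26.9231)(94.2308) = 1268.4911.
New equilibrium: 207 - 3Q = 47 + 3.5Q gives Q_1 = 24.6154, P_1 = 133.1538; CS_1 = 908.8757, PS_1 = 1060.355.
Change in consumer surplus = 908.8757 - 1087.2781 = -178.4024.

-178.40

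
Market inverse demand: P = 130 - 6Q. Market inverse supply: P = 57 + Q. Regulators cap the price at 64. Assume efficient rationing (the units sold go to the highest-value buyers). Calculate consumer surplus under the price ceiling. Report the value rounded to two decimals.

315.00

Free-market equilibrium: 130 - 6Q = 57 + Q gives Q* = 10.4286, P* = 67.4286.
At P = 64, sellers supply (64 - 57)/1 = 7 while buyers want more, so the quantity traded is 7 at price 64.
The demand price at Q = 7 is 88. CS is the trapezoid between demand and 64 over [0, 7]: (1/2)[(130 - 64) + (88 - 64)](7) = 315.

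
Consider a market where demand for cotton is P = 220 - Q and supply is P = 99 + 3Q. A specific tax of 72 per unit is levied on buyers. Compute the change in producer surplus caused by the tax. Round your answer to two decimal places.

Without the tax, 220 - Q = 99 + 3Q so Q* = 30.25 and P* = 189.75.
With the tax, buyers' net willingness to pay falls by 72: (220 - 72) - Q = 99 + 3Q, so Q_t = 12.25. Buyers pay P_b = 207.75; sellers receive P_s = P_b - 72 = 135.75.
Producers lose the trapezoid between P_s and P* out to Q_t plus the triangle from Q_t to Q*: change in PS = 225.0938 - 1372.5938 = -1147.5.

-1147.50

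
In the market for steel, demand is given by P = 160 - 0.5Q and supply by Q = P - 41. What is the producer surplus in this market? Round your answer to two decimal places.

3146.89

Rewriting supply in inverse form: P = 41 + Q.
Equilibrium: 160 - 0.5Q = 41 + Q, so Q* = 79.3333 and P* = 120.3333.
Producer surplus is the triangle above supply below P*: (1/2)(79.3333)(120.3333 - 41) = (1/2)(79.3333)(79.3333) = 3146.8889.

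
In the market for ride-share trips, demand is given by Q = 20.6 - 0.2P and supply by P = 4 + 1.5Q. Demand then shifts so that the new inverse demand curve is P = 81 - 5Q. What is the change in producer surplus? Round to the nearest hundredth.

-68.73

Rewriting demand in inverse form: P = 103 - 5Q.
Initial equilibrium: Q_0 = 15.2308, P_0 = 26.8462; CS_0 = (1/2)(15.2308)(76.1538) = 579.9408, PS_0 = (1/2)(15.2308)(22.8462) = 173.9822.
New equilibrium: 81 - 5Q = 4 + 1.5Q gives Q_1 = 11.8462, P_1 = 21.7692; CS_1 = 350.8284, PS_1 = 105.2485.
Change in producer surplus = 105.2485 - 173.9822 = -68.7337.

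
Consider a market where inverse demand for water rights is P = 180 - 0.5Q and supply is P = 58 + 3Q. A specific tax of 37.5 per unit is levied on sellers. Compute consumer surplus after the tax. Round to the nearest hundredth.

Pre-tax equilibrium: 180 - 0.5Q = 58 + 3Q gives Q* = 34.8571, P* = 162.5714.
A tax on sellers shifts supply up by 37.5: 180 - 0.5Q = 58 + 3Q + 37.5, so Q_t = 24.1429. Buyers pay P_b = 167.9286; sellers receive P_s = P_b - 37.5 = 130.4286.
CS = (1/2)(Q_t)(180 - P_b) = (1/2)(24.1429)(12.0714) = 145.7194.

145.72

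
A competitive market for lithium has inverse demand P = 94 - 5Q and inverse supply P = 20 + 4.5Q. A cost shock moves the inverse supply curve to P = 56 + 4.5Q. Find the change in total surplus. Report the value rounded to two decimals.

-212.21

Initial equilibrium: Q_0 = 7.7895, P_0 = 55.0526; CS_0 = (1/2)(7.7895)(38.9474) = 151.6898, PS_0 = (1/2)(7.7895)(35.0526) = 136.5208.
New equilibrium: 94 - 5Q = 56 + 4.5Q gives Q_1 = 4, P_1 = 74; CS_1 = 40, PS_1 = 36.
Change in total surplus = (40 + 36) - (151.6898 + 136.5208) = -212.2105.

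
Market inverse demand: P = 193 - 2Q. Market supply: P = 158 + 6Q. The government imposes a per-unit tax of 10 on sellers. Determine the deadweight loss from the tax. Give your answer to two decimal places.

Pre-tax equilibrium: 193 - 2Q = 158 + 6Q gives Q* = 4.375, P* = 184.25.
A tax on sellers shifts supply up by 10: 193 - 2Q = 158 + 6Q + 10, so Q_t = 3.125. Buyers pay P_b = 186.75; sellers receive P_s = P_b - 10 = 176.75.
The welfare triangle lost has base Q* - Q_t = 1.25 and height t = 10, so DWL = (1/2)(1.25)(10) = 6.25.

6.25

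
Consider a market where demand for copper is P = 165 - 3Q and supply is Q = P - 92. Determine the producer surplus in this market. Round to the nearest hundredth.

Rewriting supply in inverse form: P = 92 + Q.
Equilibrium: 165 - 3Q = 92 + Q, so Q* = 18.25 and P* = 110.25.
Producer surplus is the triangle above supply below P*: (1/2)(18.25)(110.25 - 92) = (1/2)(18.25)(18.25) = 166.5312.

166.53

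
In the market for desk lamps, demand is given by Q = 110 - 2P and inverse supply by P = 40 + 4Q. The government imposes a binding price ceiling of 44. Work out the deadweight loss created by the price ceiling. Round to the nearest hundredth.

Rewriting demand in inverse form: P = 55 - 0.5Q.
Without the control, 55 - 0.5Q = 40 + 4Q so Q* = 3.3333 and P* = 53.3333.
At the ceiling price 44, quantity supplied is (44 - 40)/4 = 1; supply is the short side, so Q = 1 trades at P = 44.
At Q = 1 the demand price is 54.5 and the supply price is 44. Deadweight loss is the triangle between the curves from 1 to 3.3333: (1/2)(54.5 - 44)(3.3333 - 1) = 12.25.

12.25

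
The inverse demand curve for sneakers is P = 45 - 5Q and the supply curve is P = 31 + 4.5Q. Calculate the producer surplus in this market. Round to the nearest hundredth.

Equilibrium: 45 - 5Q = 31 + 4.5Q, so Q* = 1.4737 and P* = 37.6316.
PS is the area between P* and the supply curve from 0 to Q*: (1/2)(1.4737)(6.6316) = 4.8864.

4.89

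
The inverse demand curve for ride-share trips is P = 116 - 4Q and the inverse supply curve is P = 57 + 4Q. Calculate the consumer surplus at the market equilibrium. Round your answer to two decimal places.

Equilibrium: 116 - 4Q = 57 + 4Q, so Q* = 7.375 and P* = 86.5.
The demand choke price is 116, so CS = (1/2)(Q*)(116 - P*) = (1/2)(7.375)(29.5) = 108.7812.

108.78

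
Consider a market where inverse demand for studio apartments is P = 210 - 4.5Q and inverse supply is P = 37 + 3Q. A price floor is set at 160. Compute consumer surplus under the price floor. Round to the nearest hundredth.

Without the control, 210 - 4.5Q = 37 + 3Q so Q* = 23.0667 and P* = 106.2.
At the floor price 160, quantity demanded is (210 - 160)/4.5 = 11.1111; demand is the short side, so Q = 11.1111 trades at P = 160.
CS is the triangle under demand above 160: (1/2)(11.1111)(210 - 160) = 277.7778.

277.78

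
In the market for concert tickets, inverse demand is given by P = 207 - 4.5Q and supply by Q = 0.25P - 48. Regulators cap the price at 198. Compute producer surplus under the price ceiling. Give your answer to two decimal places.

4.50

Rewriting supply in inverse form: P = 192 + 4Q.
Without the control, 207 - 4.5Q = 192 + 4Q so Q* = 1.7647 and P* = 199.0588.
At P = 198, sellers supply (198 - 192)/4 = 1.5 while buyers want more, so the quantity traded is 1.5 at price 198.
PS is the triangle above supply below 198: (1/2)(1.5)(198 - 192) = 4.5.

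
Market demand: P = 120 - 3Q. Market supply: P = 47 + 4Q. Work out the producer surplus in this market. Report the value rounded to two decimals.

Equilibrium: 120 - 3Q = 47 + 4Q, so Q* = 10.4286 and P* = 88.7143.
PS is the area between P* and the supply curve from 0 to Q*: (1/2)(10.4286)(41.7143) = 217.5102.

217.51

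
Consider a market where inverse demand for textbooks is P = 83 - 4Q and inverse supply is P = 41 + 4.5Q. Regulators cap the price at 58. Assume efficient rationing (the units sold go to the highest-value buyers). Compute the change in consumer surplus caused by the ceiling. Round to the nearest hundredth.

Free-market equilibrium: 83 - 4Q = 41 + 4.5Q gives Q* = 4.9412, P* = 63.2353.
At the ceiling price 58, quantity supplied is (58 - 41)/4.5 = 3.7778; supply is the short side, so Q = 3.7778 trades at P = 58.
CS goes from (1/2)(4.9412)(19.7647) = 48.8304 to 65.9012 (computed as (83 - 58)(3.7778) - (1/2)(4)(3.7778)^2), a change of 17.0708.

17.07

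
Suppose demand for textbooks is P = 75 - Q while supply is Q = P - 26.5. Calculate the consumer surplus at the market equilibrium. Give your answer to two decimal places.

294.03

Rewriting supply in inverse form: P = 26.5 + Q.
Equilibrium: 75 - Q = 26.5 + Q, so Q* = 24.25 and P* = 50.75.
The demand choke price is 75, so CS = (1/2)(Q*)(75 - P*) = (1/2)(24.25)(24.25) = 294.0312.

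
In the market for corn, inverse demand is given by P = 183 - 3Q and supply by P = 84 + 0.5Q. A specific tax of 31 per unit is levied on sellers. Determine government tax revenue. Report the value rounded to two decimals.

Pre-tax equilibrium: 183 - 3Q = 84 + 0.5Q gives Q* = 28.2857, P* = 98.1429.
With the tax, sellers need 31 more per unit: 183 - 3Q = 84 + 0.5Q + 31, so Q_t = 19.4286. Buyers pay P_b = 124.7143; sellers receive P_s = P_b - 31 = 93.7143.
Revenue is the tax times quantity traded: 31 x 19.4286 = 602.2857.

602.29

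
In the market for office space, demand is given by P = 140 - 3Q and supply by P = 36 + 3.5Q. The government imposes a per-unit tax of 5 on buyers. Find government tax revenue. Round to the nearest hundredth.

Without the tax, 140 - 3Q = 36 + 3.5Q so Q* = 16 and P* = 92.
With the tax, buyers' net willingness to pay falls by 5: (140 - 5) - 3Q = 36 + 3.5Q, so Q_t = 15.2308. Buyers pay P_b = 94.3077; sellers receive P_s = P_b - 5 = 89.3077.
Revenue is the tax times quantity traded: 5 x 15.2308 = 76.1538.

76.15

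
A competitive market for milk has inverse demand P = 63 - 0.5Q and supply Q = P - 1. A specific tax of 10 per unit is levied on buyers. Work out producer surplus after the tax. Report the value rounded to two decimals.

Rewriting supply in inverse form: P = 1 + Q.
Without the tax, 63 - 0.5Q = 1 + Q so Q* = 41.3333 and P* = 42.3333.
A tax on buyers shifts demand down by 10: (63 - 10) - 0.5Q = 1 + Q, so Q_t = 34.6667. Buyers pay P_b = 45.6667; sellers receive P_s = P_b - 10 = 35.6667.
Producer surplus is the triangle above supply below P_s: (1/2)(34.6667)(35.6667 - 1) = 600.8889.

600.89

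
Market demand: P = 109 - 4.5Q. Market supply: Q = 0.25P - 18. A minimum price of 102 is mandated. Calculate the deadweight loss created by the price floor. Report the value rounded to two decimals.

Rewriting supply in inverse form: P = 72 + 4Q.
Free-market equilibrium: 109 - 4.5Q = 72 + 4Q gives Q* = 4.3529, P* = 89.4118.
At P = 102, buyers demand (109 - 102)/4.5 = 1.5556 while sellers would supply more, so the quantity traded is 1.5556 at price 102.
The lost-trades triangle has base Q* - 1.5556 = 2.7974 and height equal to the gap between the curves at Q = 1.5556, which is 102 - 78.2222 = 23.7778. DWL = (1/2)(2.7974)(23.7778) = 33.2578.

33.26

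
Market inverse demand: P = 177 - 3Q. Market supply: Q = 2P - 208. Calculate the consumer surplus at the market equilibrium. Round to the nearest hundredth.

Rewriting supply in inverse form: P = 104 + 0.5Q.
Equilibrium: 177 - 3Q = 104 + 0.5Q, so Q* = 20.8571 and P* = 114.4286.
CS is the area between the demand curve and P* from 0 to Q*: (1/2)(20.8571)(62.5714) = 652.5306.

652.53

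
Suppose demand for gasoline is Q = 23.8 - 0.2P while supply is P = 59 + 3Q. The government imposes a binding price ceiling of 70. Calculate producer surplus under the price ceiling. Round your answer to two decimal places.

20.17

Rewriting demand in inverse form: P = 119 - 5Q.
Free-market equilibrium: 119 - 5Q = 59 + 3Q gives Q* = 7.5, P* = 81.5.
At the ceiling price 70, quantity supplied is (70 - 59)/3 = 3.6667; supply is the short side, so Q = 3.6667 trades at P = 70.
PS is the triangle above supply below 70: (1/2)(3.6667)(70 - 59) = 20.1667.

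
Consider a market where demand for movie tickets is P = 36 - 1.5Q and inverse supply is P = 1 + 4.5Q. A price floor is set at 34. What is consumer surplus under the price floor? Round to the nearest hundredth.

Free-market equilibrium: 36 - 1.5Q = 1 + 4.5Q gives Q* = 5.8333, P* = 27.25.
At P = 34, buyers demand (36 - 34)/1.5 = 1.3333 while sellers would supply more, so the quantity traded is 1.3333 at price 34.
CS is the triangle under demand above 34: (1/2)(1.3333)(36 - 34) = 1.3333.

1.33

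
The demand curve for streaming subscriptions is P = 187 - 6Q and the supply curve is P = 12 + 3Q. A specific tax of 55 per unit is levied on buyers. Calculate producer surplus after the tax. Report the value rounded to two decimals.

Pre-tax equilibrium: 187 - 6Q = 12 + 3Q gives Q* = 19.4444, P* = 70.3333.
With the tax, buyers' net willingness to pay falls by 55: (187 - 55) - 6Q = 12 + 3Q, so Q_t = 13.3333. Buyers pay P_b = 107; sellers receive P_s = P_b - 55 = 52.
PS = (1/2)(Q_t)(P_s - 12) = (1/2)(13.3333)(40) = 266.6667.

266.67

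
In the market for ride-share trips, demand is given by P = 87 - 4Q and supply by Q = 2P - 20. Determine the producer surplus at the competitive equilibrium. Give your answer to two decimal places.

Rewriting supply in inverse form: P = 10 + 0.5Q.
Equilibrium: 87 - 4Q = 10 + 0.5Q, so Q* = 17.1111 and P* = 18.5556.
Producer surplus is the triangle above supply below P*: (1/2)(17.1111)(18.5556 - 10) = (1/2)(17.1111)(8.5556) = 73.1975.

73.20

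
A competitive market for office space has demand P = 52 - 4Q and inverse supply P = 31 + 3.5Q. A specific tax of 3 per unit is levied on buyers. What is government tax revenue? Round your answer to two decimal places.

Without the tax, 52 - 4Q = 31 + 3.5Q so Q* = 2.8 and P* = 40.8.
A tax on buyers shifts demand down by 3: (52 - 3) - 4Q = 31 + 3.5Q, so Q_t = 2.4. Buyers pay P_b = 42.4; sellers receive P_s = P_b - 3 = 39.4.
Tax revenue = t x Q_t = 3 x 2.4 = 7.2.

7.20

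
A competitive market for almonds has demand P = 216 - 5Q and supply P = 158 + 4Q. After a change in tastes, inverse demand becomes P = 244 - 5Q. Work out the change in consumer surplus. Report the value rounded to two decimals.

124.44

Initial equilibrium: Q_0 = 6.4444, P_0 = 183.7778; CS_0 = (1/2)(6.4444)(32.2222) = 103.8272, PS_0 = (1/2)(6.4444)(25.7778) = 83.0617.
New equilibrium: 244 - 5Q = 158 + 4Q gives Q_1 = 9.5556, P_1 = 196.2222; CS_1 = 228.2716, PS_1 = 182.6173.
Change in consumer surplus = 228.2716 - 103.8272 = 124.4444.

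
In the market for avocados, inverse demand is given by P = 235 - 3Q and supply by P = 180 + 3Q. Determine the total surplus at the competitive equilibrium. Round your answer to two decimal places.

Equilibrium: 235 - 3Q = 180 + 3Q, so Q* = 9.1667 and P* = 207.5.
CS = (1/2)(9.1667)(27.5) = 126.0417 and PS = (1/2)(9.1667)(27.5) = 126.0417, so total surplus = 252.0833.

252.08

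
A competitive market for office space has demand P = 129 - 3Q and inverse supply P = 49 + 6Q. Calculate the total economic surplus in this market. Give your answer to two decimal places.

355.56

Equilibrium: 129 - 3Q = 49 + 6Q, so Q* = 8.8889 and P* = 102.3333.
Total surplus is the full triangle between the curves from 0 to Q*: (1/2)(8.8889)(129 - 49) = 355.5556.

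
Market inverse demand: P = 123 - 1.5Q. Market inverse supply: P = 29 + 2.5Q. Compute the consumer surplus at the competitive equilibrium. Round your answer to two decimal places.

Equilibrium: 123 - 1.5Q = 29 + 2.5Q, so Q* = 23.5 and P* = 87.75.
The demand choke price is 123, so CS = (1/2)(Q*)(123 - P*) = (1/2)(23.5)(35.25) = 414.1875.

414.19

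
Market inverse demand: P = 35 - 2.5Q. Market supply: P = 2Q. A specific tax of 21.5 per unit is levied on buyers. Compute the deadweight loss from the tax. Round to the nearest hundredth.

51.36

Pre-tax equilibrium: 35 - 2.5Q = 2Q gives Q* = 7.7778, P* = 15.5556.
A tax on buyers shifts demand down by 21.5: (35 - 21.5) - 2.5Q = 2Q, so Q_t = 3. Buyers pay P_b = 27.5; sellers receive P_s = P_b - 21.5 = 6.
The welfare triangle lost has base Q* - Q_t = 4.7778 and height t = 21.5, so DWL = (1/2)(4.7778)(21.5) = 51.3611.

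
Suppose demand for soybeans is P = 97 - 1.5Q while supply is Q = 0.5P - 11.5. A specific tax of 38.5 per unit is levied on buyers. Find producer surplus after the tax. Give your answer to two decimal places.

Rewriting supply in inverse form: P = 23 + 2Q.
Without the tax, 97 - 1.5Q = 23 + 2Q so Q* = 21.1429 and P* = 65.2857.
A tax on buyers shifts demand down by 38.5: (97 - 38.5) - 1.5Q = 23 + 2Q, so Q_t = 10.1429. Buyers pay P_b = 81.7857; sellers receive P_s = P_b - 38.5 = 43.2857.
Producer surplus is the triangle above supply below P_s: (1/2)(10.1429)(43.2857 - 23) = 102.8776.

102.88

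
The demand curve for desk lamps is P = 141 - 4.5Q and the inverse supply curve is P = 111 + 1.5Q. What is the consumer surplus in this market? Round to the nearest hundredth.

56.25

Setting demand equal to supply, 30 = 6Q, so Q* = 5 and P* = 118.5.
The demand choke price is 141, so CS = (1/2)(Q*)(141 - P*) = (1/2)(5)(22.5) = 56.25.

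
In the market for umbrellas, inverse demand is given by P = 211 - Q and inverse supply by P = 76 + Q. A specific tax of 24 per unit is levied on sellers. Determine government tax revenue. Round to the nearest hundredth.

1332.00

Without the tax, 211 - Q = 76 + Q so Q* = 67.5 and P* = 143.5.
A tax on sellers shifts supply up by 24: 211 - Q = 76 + Q + 24, so Q_t = 55.5. Buyers pay P_b = 155.5; sellers receive P_s = P_b - 24 = 131.5.
Revenue is the tax times quantity traded: 24 x 55.5 = 1332.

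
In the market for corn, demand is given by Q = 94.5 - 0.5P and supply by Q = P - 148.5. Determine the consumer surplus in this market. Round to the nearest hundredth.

Rewriting demand in inverse form: P = 189 - 2Q.
Rewriting supply in inverse form: P = 148.5 + Q.
Set 189 - 2Q = 148.5 + Q, which gives 40.5 = 3Q, so Q* = 13.5 and P* = 189 - 2(13.5) = 162.
The demand choke price is 189, so CS = (1/2)(Q*)(189 - P*) = (1/2)(13.5)(27) = 182.25.

182.25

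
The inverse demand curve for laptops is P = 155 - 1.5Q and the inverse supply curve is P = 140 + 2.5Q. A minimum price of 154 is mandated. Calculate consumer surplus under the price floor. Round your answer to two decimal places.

0.33

Without the control, 155 - 1.5Q = 140 + 2.5Q so Q* = 3.75 and P* = 149.375.
At the floor price 154, quantity demanded is (155 - 154)/1.5 = 0.6667; demand is the short side, so Q = 0.6667 trades at P = 154.
CS is the triangle under demand above 154: (1/2)(0.6667)(155 - 154) = 0.3333.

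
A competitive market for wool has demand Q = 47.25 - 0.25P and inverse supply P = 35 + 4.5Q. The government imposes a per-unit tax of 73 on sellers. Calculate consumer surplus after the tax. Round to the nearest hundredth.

181.62

Rewriting demand in inverse form: P = 189 - 4Q.
Pre-tax equilibrium: 189 - 4Q = 35 + 4.5Q gives Q* = 18.1176, P* = 116.5294.
With the tax, sellers need 73 more per unit: 189 - 4Q = 35 + 4.5Q + 73, so Q_t = 9.5294. Buyers pay P_b = 150.8824; sellers receive P_s = P_b - 73 = 77.8824.
CS = (1/2)(Q_t)(189 - P_b) = (1/2)(9.5294)(38.1176) = 181.6194.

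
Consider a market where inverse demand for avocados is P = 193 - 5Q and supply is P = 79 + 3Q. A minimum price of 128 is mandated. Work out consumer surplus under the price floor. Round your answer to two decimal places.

Without the control, 193 - 5Q = 79 + 3Q so Q* = 14.25 and P* = 121.75.
At P = 128, buyers demand (193 - 128)/5 = 13 while sellers would supply more, so the quantity traded is 13 at price 128.
CS is the triangle under demand above 128: (1/2)(13)(193 - 128) = 422.5.

422.50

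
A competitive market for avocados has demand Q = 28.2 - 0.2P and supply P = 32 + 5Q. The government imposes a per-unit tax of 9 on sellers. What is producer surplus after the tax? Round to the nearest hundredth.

250.00

Rewriting demand in inverse form: P = 141 - 5Q.
Without the tax, 141 - 5Q = 32 + 5Q so Q* = 10.9 and P* = 86.5.
With the tax, sellers need 9 more per unit: 141 - 5Q = 32 + 5Q + 9, so Q_t = 10. Buyers pay P_b = 91; sellers receive P_s = P_b - 9 = 82.
PS = (1/2)(Q_t)(P_s - 32) = (1/2)(10)(50) = 250.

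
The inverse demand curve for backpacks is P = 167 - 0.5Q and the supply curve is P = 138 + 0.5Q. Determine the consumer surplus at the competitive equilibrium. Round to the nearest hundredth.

Equilibrium: 167 - 0.5Q = 138 + 0.5Q, so Q* = 29 and P* = 152.5.
Consumer surplus is the triangle under demand above P*: (1/2)(29)(167 - 152.5) = (1/2)(29)(14.5) = 210.25.

210.25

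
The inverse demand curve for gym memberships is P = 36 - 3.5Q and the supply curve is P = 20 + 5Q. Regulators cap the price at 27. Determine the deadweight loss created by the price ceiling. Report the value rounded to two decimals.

Without the control, 36 - 3.5Q = 20 + 5Q so Q* = 1.8824 and P* = 29.4118.
At the ceiling price 27, quantity supplied is (27 - 20)/5 = 1.4; supply is the short side, so Q = 1.4 trades at P = 27.
At Q = 1.4 the demand price is 31.1 and the supply price is 27. Deadweight loss is the triangle between the curves from 1.4 to 1.8824: (1/2)(31.1 - 27)(1.8824 - 1.4) = 0.9888.

0.99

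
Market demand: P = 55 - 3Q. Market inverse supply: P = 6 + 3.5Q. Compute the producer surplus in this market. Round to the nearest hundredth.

Set 55 - 3Q = 6 + 3.5Q, which gives 49 = 6.5Q, so Q* = 7.5385 and P* = 55 - 3(7.5385) = 32.3846.
PS is the area between P* and the supply curve from 0 to Q*: (1/2)(7.5385)(26.3846) = 99.4497.

99.45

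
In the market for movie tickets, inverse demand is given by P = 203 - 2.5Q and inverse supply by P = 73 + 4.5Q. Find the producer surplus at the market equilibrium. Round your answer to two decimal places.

776.02

Setting demand equal to supply, 130 = 7Q, so Q* = 18.5714 and P* = 156.5714.
The supply curve's price intercept is 73, so PS = (1/2)(Q*)(P* - 73) = (1/2)(18.5714)(83.5714) = 776.0204.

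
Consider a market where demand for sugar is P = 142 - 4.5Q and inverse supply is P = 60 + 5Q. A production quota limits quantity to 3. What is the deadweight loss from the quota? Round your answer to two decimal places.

Unrestricted equilibrium: Q* = (142 - 60)/(4.5 + 5) = 8.6316.
At Q = 3 the demand price is 142 - 4.5(3) = 128.5 and the supply price is 60 + 5(3) = 75.
Deadweight loss is the triangle between the curves from 3 to 8.6316: (1/2)(128.5 - 75)(8.6316 - 3) = 150.6447.

150.64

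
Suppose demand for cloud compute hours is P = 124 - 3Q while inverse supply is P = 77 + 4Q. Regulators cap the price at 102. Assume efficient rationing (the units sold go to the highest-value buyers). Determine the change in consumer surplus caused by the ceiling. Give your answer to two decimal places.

Without the control, 124 - 3Q = 77 + 4Q so Q* = 6.7143 and P* = 103.8571.
At P = 102, sellers supply (102 - 77)/4 = 6.25 while buyers want more, so the quantity traded is 6.25 at price 102.
CS goes from (1/2)(6.7143)(20.1429) = 67.6224 to 78.9062 (computed as (124 - 102)(6.25) - (1/2)(3)(6.25)^2), a change of 11.2838.

11.28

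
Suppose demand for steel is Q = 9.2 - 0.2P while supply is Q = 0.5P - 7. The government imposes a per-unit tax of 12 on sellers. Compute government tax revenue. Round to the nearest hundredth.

Rewriting demand in inverse form: P = 46 - 5Q.
Rewriting supply in inverse form: P = 14 + 2Q.
Without the tax, 46 - 5Q = 14 + 2Q so Q* = 4.5714 and P* = 23.1429.
With the tax, sellers need 12 more per unit: 46 - 5Q = 14 + 2Q + 12, so Q_t = 2.8571. Buyers pay P_b = 31.7143; sellers receive P_s = P_b - 12 = 19.7143.
Tax revenue = t x Q_t = 12 x 2.8571 = 34.2857.

34.29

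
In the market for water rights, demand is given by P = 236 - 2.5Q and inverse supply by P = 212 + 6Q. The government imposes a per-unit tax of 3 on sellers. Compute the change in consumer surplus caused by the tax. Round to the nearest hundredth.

Pre-tax equilibrium: 236 - 2.5Q = 212 + 6Q gives Q* = 2.8235, P* = 228.9412.
A tax on sellers shifts supply up by 3: 236 - 2.5Q = 212 + 6Q + 3, so Q_t = 2.4706. Buyers pay P_b = 229.8235; sellers receive P_s = P_b - 3 = 226.8235.
Consumers lose the trapezoid between P* and P_b out to Q_t plus the triangle from Q_t to Q*: change in CS = 7.6298 - 9.9654 = -2.3356.

-2.34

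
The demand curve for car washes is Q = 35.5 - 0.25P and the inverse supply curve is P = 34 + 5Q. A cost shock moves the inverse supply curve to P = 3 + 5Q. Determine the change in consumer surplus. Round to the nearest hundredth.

Rewriting demand in inverse form: P = 142 - 4Q.
Initial equilibrium: Q_0 = 12, P_0 = 94; CS_0 = (1/2)(12)(48) = 288, PS_0 = (1/2)(12)(60) = 360.
New equilibrium: 142 - 4Q = 3 + 5Q gives Q_1 = 15.4444, P_1 = 80.2222; CS_1 = 477.0617, PS_1 = 596.3272.
Change in consumer surplus = 477.0617 - 288 = 189.0617.

189.06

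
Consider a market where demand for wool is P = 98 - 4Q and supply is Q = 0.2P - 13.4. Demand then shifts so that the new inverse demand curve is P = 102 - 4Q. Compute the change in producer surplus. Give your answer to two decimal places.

8.15

Rewriting supply in inverse form: P = 67 + 5Q.
Initial equilibrium: Q_0 = 3.4444, P_0 = 84.2222; CS_0 = (1/2)(3.4444)(13.7778) = 23.7284, PS_0 = (1/2)(3.4444)(17.2222) = 29.6605.
New equilibrium: 102 - 4Q = 67 + 5Q gives Q_1 = 3.8889, P_1 = 86.4444; CS_1 = 30.2469, PS_1 = 37.8086.
Change in producer surplus = 37.8086 - 29.6605 = 8.1481.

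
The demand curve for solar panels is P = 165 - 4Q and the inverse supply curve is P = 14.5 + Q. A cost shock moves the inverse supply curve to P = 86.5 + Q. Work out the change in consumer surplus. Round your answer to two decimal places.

Initial equilibrium: Q_0 = 30.1, P_0 = 44.6; CS_0 = (1/2)(30.1)(120.4) = 1812.02, PS_0 = (1/2)(30.1)(30.1) = 453.005.
New equilibrium: 165 - 4Q = 86.5 + Q gives Q_1 = 15.7, P_1 = 102.2; CS_1 = 492.98, PS_1 = 123.245.
Change in consumer surplus = 492.98 - 1812.02 = -1319.04.

-1319.04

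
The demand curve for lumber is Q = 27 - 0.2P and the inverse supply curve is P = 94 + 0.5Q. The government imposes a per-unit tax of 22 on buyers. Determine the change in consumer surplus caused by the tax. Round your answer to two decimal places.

-109.09

Rewriting demand in inverse form: P = 135 - 5Q.
Pre-tax equilibrium: 135 - 5Q = 94 + 0.5Q gives Q* = 7.4545, P* = 97.7273.
A tax on buyers shifts demand down by 22: (135 - 22) - 5Q = 94 + 0.5Q, so Q_t = 3.4545. Buyers pay P_b = 117.7273; sellers receive P_s = P_b - 22 = 95.7273.
Consumers lose the trapezoid between P* and P_b out to Q_t plus the triangle from Q_t to Q*: change in CS = 29.8347 - 138.9256 = -109.0909.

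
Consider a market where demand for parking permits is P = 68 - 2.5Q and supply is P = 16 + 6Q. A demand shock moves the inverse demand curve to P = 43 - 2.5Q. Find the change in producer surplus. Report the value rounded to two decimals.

Initial equilibrium: Q_0 = 6.1176, P_0 = 52.7059; CS_0 = (1/2)(6.1176)(15.2941) = 46.782, PS_0 = (1/2)(6.1176)(36.7059) = 112.2768.
New equilibrium: 43 - 2.5Q = 16 + 6Q gives Q_1 = 3.1765, P_1 = 35.0588; CS_1 = 12.6125, PS_1 = 30.2699.
Change in producer surplus = 30.2699 - 112.2768 = -82.0069.

-82.01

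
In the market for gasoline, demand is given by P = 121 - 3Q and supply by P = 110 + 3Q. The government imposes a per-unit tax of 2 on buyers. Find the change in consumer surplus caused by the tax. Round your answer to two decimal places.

Without the tax, 121 - 3Q = 110 + 3Q so Q* = 1.8333 and P* = 115.5.
With the tax, buyers' net willingness to pay falls by 2: (121 - 2) - 3Q = 110 + 3Q, so Q_t = 1.5. Buyers pay P_b = 116.5; sellers receive P_s = P_b - 2 = 114.5.
CS falls from (1/2)(1.8333)(5.5) = 5.0417 to (1/2)(1.5)(4.5) = 3.375, a change of -1.6667.

-1.67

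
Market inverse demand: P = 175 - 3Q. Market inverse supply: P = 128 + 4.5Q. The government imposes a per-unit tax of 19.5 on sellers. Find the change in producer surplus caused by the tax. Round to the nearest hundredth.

Without the tax, 175 - 3Q = 128 + 4.5Q so Q* = 6.2667 and P* = 156.2.
A tax on sellers shifts supply up by 19.5: 175 - 3Q = 128 + 4.5Q + 19.5, so Q_t = 3.6667. Buyers pay P_b = 164; sellers receive P_s = P_b - 19.5 = 144.5.
Producers lose the trapezoid between P_s and P* out to Q_t plus the triangle from Q_t to Q*: change in PS = 30.25 - 88.36 = -58.11.

-58.11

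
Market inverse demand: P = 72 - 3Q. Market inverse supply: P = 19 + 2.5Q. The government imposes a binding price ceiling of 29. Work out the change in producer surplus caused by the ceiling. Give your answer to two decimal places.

-96.07

Without the control, 72 - 3Q = 19 + 2.5Q so Q* = 9.6364 and P* = 43.0909.
At P = 29, sellers supply (29 - 19)/2.5 = 4 while buyers want more, so the quantity traded is 4 at price 29.
PS goes from (1/2)(9.6364)(24.0909) = 116.0744 to 20 (computed as (29 - 19)(4) - (1/2)(2.5)(4)^2), a change of -96.0744.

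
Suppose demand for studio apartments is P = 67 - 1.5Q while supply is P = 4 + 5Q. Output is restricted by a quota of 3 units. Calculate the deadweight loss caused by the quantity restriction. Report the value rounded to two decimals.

145.56

Without the quota, 67 - 1.5Q = 4 + 5Q gives Q* = 9.6923.
At Q = 3 the demand price is 67 - 1.5(3) = 62.5 and the supply price is 4 + 5(3) = 19.
Deadweight loss is the triangle between the curves from 3 to 9.6923: (1/2)(62.5 - 19)(9.6923 - 3) = 145.5577.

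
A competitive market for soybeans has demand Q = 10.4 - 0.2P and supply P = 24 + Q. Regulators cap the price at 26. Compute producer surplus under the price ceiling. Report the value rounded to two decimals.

2.00

Rewriting demand in inverse form: P = 52 - 5Q.
Without the control, 52 - 5Q = 24 + Q so Q* = 4.6667 and P* = 28.6667.
At P = 26, sellers supply (26 - 24)/1 = 2 while buyers want more, so the quantity traded is 2 at price 26.
PS is the triangle above supply below 26: (1/2)(2)(26 - 24) = 2.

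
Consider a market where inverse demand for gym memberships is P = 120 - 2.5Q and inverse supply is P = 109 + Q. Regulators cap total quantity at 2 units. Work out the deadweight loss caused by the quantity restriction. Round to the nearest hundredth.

2.29

Unrestricted equilibrium: Q* = (120 - 109)/(2.5 + 1) = 3.1429.
At Q = 2 the demand price is 120 - 2.5(2) = 115 and the supply price is 109 + (2) = 111.
DWL = (1/2)(gap between curves at 2) x (Q* - 2) = (1/2)(4)(1.1429) = 2.2857.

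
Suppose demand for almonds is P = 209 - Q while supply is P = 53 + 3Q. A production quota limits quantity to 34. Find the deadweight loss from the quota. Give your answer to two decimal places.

Without the quota, 209 - Q = 53 + 3Q gives Q* = 39.
At Q = 34 the demand price is 209 - (34) = 175 and the supply price is 53 + 3(34) = 155.
DWL = (1/2)(gap between curves at 34) x (Q* - 34) = (1/2)(20)(5) = 50.

50.00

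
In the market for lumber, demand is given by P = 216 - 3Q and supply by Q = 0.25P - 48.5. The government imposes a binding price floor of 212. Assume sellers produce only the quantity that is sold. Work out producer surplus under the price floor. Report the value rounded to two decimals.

20.44

Rewriting supply in inverse form: P = 194 + 4Q.
Free-market equilibrium: 216 - 3Q = 194 + 4Q gives Q* = 3.1429, P* = 206.5714.
At the floor price 212, quantity demanded is (216 - 212)/3 = 1.3333; demand is the short side, so Q = 1.3333 trades at P = 212.
The supply price at Q = 1.3333 is 199.3333. PS is the trapezoid between 212 and supply over [0, 1.3333]: (1/2)[(212 - 194) + (212 - 199.3333)](1.3333) = 20.4444.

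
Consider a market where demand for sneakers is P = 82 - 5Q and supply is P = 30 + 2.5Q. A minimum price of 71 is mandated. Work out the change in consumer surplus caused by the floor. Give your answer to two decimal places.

Without the control, 82 - 5Q = 30 + 2.5Q so Q* = 6.9333 and P* = 47.3333.
At P = 71, buyers demand (82 - 71)/5 = 2.2 while sellers would supply more, so the quantity traded is 2.2 at price 71.
CS goes from (1/2)(6.9333)(34.6667) = 120.1778 to 12.1 (computed as (82 - 71)(2.2) - (1/2)(5)(2.2)^2), a change of -108.0778.

-108.08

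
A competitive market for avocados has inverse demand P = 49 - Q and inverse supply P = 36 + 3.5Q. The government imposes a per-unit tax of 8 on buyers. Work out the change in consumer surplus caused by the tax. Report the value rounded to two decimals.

-3.56

Without the tax, 49 - Q = 36 + 3.5Q so Q* = 2.8889 and P* = 46.1111.
With the tax, buyers' net willingness to pay falls by 8: (49 - 8) - Q = 36 + 3.5Q, so Q_t = 1.1111. Buyers pay P_b = 47.8889; sellers receive P_s = P_b - 8 = 39.8889.
CS falls from (1/2)(2.8889)(2.8889) = 4.1728 to (1/2)(1.1111)(1.1111) = 0.6173, a change of -3.5556.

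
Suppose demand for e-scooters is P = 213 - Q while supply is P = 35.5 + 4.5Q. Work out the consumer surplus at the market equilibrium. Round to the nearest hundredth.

520.76

Setting demand equal to supply, 177.5 = 5.5Q, so Q* = 32.2727 and P* = 180.7273.
CS is the area between the demand curve and P* from 0 to Q*: (1/2)(32.2727)(32.2727) = 520.7645.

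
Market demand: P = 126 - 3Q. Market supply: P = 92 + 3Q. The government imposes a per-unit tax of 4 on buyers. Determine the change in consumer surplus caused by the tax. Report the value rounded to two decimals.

Pre-tax equilibrium: 126 - 3Q = 92 + 3Q gives Q* = 5.6667, P* = 109.
A tax on buyers shifts demand down by 4: (126 - 4) - 3Q = 92 + 3Q, so Q_t = 5. Buyers pay P_b = 111; sellers receive P_s = P_b - 4 = 107.
Consumers lose the trapezoid between P* and P_b out to Q_t plus the triangle from Q_t to Q*: change in CS = 37.5 - 48.1667 = -10.6667.

-10.67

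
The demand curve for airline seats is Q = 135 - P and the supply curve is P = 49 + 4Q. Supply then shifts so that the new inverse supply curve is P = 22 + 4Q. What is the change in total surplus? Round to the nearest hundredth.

Rewriting demand in inverse form: P = 135 - Q.
Initial equilibrium: Q_0 = 17.2, P_0 = 117.8; CS_0 = (1/2)(17.2)(17.2) = 147.92, PS_0 = (1/2)(17.2)(68.8) = 591.68.
New equilibrium: 135 - Q = 22 + 4Q gives Q_1 = 22.6, P_1 = 112.4; CS_1 = 255.38, PS_1 = 1021.52.
Change in total surplus = (255.38 + 1021.52) - (147.92 + 591.68) = 537.3.

537.30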